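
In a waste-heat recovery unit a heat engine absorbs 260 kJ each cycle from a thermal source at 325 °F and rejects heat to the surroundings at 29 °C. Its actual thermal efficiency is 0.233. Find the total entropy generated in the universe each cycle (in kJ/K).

T_H = 325 °F → (325 − 32) × 5/9 = 162.78 °C = 435.93 K.
T_C = 29 °C → 29 + 273.15 = 302.15 K.
W = η·Q_H = 0.233 × 260 = 60.58 kJ, so Q_C = Q_H − W = 199.4 kJ.
Entropy balance on the reservoirs: −Q_H/T_H = -0.5964 kJ/K, +Q_C/T_C = 0.6600 kJ/K.
ΔS_univ = −Q_H/T_H + Q_C/T_C = 0.0636 kJ/K (> 0, since η = 0.233 < η_Carnot = 0.307).

ΔS_univ ≈ 0.0636 kJ/K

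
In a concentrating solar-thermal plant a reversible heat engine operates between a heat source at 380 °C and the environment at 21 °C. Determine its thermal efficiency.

η ≈ 0.550

T_H = 380 °C → 380 + 273.15 = 653.15 K.
T_C = 21 °C → 21 + 273.15 = 294.15 K.
η_rev = 1 − T_C/T_H = 1 − 294.15/653.15 = 0.550.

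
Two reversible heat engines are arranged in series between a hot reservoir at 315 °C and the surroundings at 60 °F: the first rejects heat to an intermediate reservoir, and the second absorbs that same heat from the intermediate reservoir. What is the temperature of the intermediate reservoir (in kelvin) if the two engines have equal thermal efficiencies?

T_m ≈ 412 K

T_H = 315 °C → 315 + 273.15 = 588.15 K.
T_C = 60 °F → (60 − 32) × 5/9 = 15.56 °C = 288.71 K.
Equal efficiencies require 1 − T_m/T_H = 1 − T_C/T_m, i.e. T_m/T_H = T_C/T_m, so T_m = √(T_H·T_C) = √(588.15 × 288.71) = 412 K.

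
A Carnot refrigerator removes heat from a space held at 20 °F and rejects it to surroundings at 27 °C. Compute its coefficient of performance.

T_H = 27 °C → 27 + 273.15 = 300.15 K.
T_C = 20 °F → (20 − 32) × 5/9 = -6.67 °C = 266.48 K.
The reversible coefficient of performance is COP_R = T_C/(T_H − T_C) = 266.48/(300.15 − 266.48) = 7.92.

COP_R ≈ 7.92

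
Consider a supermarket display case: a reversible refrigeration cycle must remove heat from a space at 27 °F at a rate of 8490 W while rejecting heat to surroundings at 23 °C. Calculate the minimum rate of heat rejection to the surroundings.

Q̇_H ≈ 9299 W

T_H = 23 °C → 23 + 273.15 = 296.15 K.
T_C = 27 °F → (27 − 32) × 5/9 = -2.78 °C = 270.37 K.
For a reversible cycle Q_H/Q_C = T_H/T_C, so Q_H = Q_C·T_H/T_C = 8490 × 296.15/270.37 = 9299 W.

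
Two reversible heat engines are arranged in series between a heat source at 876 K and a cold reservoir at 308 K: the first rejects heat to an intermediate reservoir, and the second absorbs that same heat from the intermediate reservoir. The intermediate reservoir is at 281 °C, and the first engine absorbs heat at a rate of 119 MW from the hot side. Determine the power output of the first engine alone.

T_m = 281 °C → 281 + 273.15 = 554.15 K.
First-stage efficiency η₁ = 1 − T_m/T_H = 1 − 554.15/876.00 = 0.3674.
W₁ = η₁·Q_H = 0.3674 × 119 = 43.72 MW.

Ẇ₁ ≈ 43.72 MW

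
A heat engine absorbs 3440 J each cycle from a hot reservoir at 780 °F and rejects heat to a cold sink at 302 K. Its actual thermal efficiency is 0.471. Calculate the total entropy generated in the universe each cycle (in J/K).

ΔS_univ ≈ 1.031 J/K

T_H = 780 °F → (780 − 32) × 5/9 = 415.56 °C = 688.71 K.
W = η·Q_H = 0.471 × 3440 = 1620 J, so Q_C = Q_H − W = 1820 J.
Entropy balance on the reservoirs: −Q_H/T_H = -4.995 J/K, +Q_C/T_C = 6.026 J/K.
ΔS_univ = −Q_H/T_H + Q_C/T_C = 1.031 J/K (> 0, since η = 0.471 < η_Carnot = 0.561).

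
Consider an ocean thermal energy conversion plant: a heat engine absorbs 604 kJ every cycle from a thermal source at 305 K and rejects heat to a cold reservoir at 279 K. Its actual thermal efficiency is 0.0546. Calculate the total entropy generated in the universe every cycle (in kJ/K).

W = η·Q_H = 0.0546 × 604 = 32.98 kJ, so Q_C = Q_H − W = 571.0 kJ.
Reservoir entropy changes: ΔS_H = −Q_H/T_H = −604/305.00 = -1.980 kJ/K and ΔS_C = +Q_C/T_C = 571.0/279.00 = 2.047 kJ/K.
ΔS_univ = −Q_H/T_H + Q_C/T_C = 0.06634 kJ/K (> 0, since η = 0.0546 < η_Carnot = 0.085).

ΔS_univ ≈ 0.06634 kJ/K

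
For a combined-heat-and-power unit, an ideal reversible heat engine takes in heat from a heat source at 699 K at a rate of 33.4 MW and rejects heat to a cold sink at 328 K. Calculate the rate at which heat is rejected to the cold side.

The Carnot efficiency is η = 1 − T_C/T_H = 1 − 328.00/699.00 = 0.5308.
For a reversible cycle Q_C/Q_H = T_C/T_H, so Q_C = 33.4 × 328.00/699.00 = 15.67 MW.

Q̇_C ≈ 15.67 MW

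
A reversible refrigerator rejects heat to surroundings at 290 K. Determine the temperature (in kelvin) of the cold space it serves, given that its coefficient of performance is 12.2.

T_C ≈ 268 K

COP_R = T_C/(T_H − T_C) ⇒ T_C = T_H·COP_R/(1 + COP_R) = 290.00 × 12.2/(1 + 12.2) = 268 K.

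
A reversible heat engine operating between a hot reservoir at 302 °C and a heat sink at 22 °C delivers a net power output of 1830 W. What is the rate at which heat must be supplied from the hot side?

Q̇_H ≈ 3759 W

T_H = 302 °C → 302 + 273.15 = 575.15 K.
T_C = 22 °C → 22 + 273.15 = 295.15 K.
Carnot efficiency: η = 1 − T_C/T_H = 1 − 295.15/575.15 = 0.4868.
Q_H = W/η = 1830/0.4868 = 3759 W.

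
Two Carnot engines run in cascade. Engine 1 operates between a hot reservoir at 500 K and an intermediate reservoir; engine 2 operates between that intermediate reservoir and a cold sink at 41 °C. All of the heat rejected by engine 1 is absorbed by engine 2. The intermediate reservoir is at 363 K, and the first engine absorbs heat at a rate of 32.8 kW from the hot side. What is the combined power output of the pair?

T_C = 41 °C → 41 + 273.15 = 314.15 K.
Two reversible stages in series are equivalent to a single Carnot engine between T_H and T_C, so η_total = 1 − T_C/T_H = 1 − 314.15/500.00 = 0.3717.
W_total = η_total · Q_H = 0.3717 × 32.8 = 12.2 kW.

Ẇ_total ≈ 12.2 kW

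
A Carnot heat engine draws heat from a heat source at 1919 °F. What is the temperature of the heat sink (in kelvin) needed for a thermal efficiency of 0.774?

T_C ≈ 299 K

T_H = 1919 °F → (1919 − 32) × 5/9 = 1048.33 °C = 1321.48 K.
From η = 1 − T_C/T_H, T_C = T_H·(1 − η) = 1321.48 × (1 − 0.774) = 299 K.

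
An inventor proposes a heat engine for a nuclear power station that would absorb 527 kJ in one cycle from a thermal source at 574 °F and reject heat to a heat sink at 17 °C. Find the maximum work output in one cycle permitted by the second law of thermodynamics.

T_H = 574 °F → (574 − 32) × 5/9 = 301.11 °C = 574.26 K.
T_C = 17 °C → 17 + 273.15 = 290.15 K.
The upper bound on efficiency is η_max = 1 − T_C/T_H = 1 − 290.15/574.26 = 0.4947.
W_max = η_max · Q_H = 0.4947 × 527 = 261 kJ.

W_max ≈ 261 kJ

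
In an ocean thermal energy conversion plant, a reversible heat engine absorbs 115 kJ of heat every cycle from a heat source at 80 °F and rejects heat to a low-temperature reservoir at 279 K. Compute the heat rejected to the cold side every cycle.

T_H = 80 °F → (80 − 32) × 5/9 = 26.67 °C = 299.82 K.
The Carnot efficiency is η = 1 − T_C/T_H = 1 − 279.00/299.82 = 0.0694.
For a reversible cycle Q_C/Q_H = T_C/T_H, so Q_C = 115 × 279.00/299.82 = 107 kJ.

Q_C ≈ 107 kJ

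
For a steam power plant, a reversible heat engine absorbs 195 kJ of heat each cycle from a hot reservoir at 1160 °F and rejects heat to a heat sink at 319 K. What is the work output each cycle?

W ≈ 126 kJ

T_H = 1160 °F → (1160 − 32) × 5/9 = 626.67 °C = 899.82 K.
The Carnot efficiency is η = 1 − T_C/T_H = 1 − 319.00/899.82 = 0.6455.
W = η·Q_H = 0.6455 × 195 = 126 kJ.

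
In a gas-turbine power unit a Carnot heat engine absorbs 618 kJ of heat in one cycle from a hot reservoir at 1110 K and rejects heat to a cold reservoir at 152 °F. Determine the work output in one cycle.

W ≈ 429 kJ

T_C = 152 °F → (152 − 32) × 5/9 = 66.67 °C = 339.82 K.
Since the cycle is reversible, η = 1 − T_C/T_H = 1 − 339.82/1110.00 = 0.6939.
W = η·Q_H = 0.6939 × 618 = 429 kJ.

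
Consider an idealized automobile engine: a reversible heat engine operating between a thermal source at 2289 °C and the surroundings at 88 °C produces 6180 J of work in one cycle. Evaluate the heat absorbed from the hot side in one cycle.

T_H = 2289 °C → 2289 + 273.15 = 2562.15 K.
T_C = 88 °C → 88 + 273.15 = 361.15 K.
The Carnot efficiency is η = 1 − T_C/T_H = 1 − 361.15/2562.15 = 0.8590.
Q_H = W/η = 6180/0.8590 = 7190 J.

Q_H ≈ 7190 J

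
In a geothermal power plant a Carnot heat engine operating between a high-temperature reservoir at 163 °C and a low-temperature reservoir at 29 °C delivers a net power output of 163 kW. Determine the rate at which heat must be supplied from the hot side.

T_H = 163 °C → 163 + 273.15 = 436.15 K.
T_C = 29 °C → 29 + 273.15 = 302.15 K.
η_rev = 1 − T_C/T_H = 1 − 302.15/436.15 = 0.3072.
Q_H = W/η = 163/0.3072 = 531 kW.

Q̇_H ≈ 531 kW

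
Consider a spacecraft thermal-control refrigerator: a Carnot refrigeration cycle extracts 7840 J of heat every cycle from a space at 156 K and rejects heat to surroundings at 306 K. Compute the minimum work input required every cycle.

W_in ≈ 7538 J

COP_R = T_C/(T_H − T_C) = 156.00/150.00 = 1.0400.
W = Q_C/COP_R = 7840/1.0400 = 7538 J.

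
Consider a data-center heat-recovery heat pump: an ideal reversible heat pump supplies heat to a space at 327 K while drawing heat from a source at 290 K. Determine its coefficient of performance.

Reversible heating COP: COP_HP = T_H/(T_H − T_C) = 327.00/(327.00 − 290.00) = 8.84.

COP_HP ≈ 8.84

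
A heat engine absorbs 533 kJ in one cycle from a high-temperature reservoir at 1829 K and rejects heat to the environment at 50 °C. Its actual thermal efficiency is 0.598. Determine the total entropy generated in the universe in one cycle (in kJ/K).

ΔS_univ ≈ 0.372 kJ/K

T_C = 50 °C → 50 + 273.15 = 323.15 K.
W = η·Q_H = 0.598 × 533 = 318.7 kJ, so Q_C = Q_H − W = 214.3 kJ.
The hot reservoir loses entropy Q_H/T_H = 533/1829.00 = 0.2914 kJ/K; the cold reservoir gains Q_C/T_C = 214.3/323.15 = 0.6631 kJ/K.
ΔS_univ = −Q_H/T_H + Q_C/T_C = 0.372 kJ/K (> 0, since η = 0.598 < η_Carnot = 0.823).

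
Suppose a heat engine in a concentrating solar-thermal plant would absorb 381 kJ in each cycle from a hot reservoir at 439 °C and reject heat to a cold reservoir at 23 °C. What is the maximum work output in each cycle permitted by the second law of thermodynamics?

T_H = 439 °C → 439 + 273.15 = 712.15 K.
T_C = 23 °C → 23 + 273.15 = 296.15 K.
The second-law ceiling is the Carnot efficiency, η_max = 1 − T_C/T_H = 1 − 296.15/712.15 = 0.5841.
W_max = η_max · Q_H = 0.5841 × 381 = 222.6 kJ.

W_max ≈ 222.6 kJ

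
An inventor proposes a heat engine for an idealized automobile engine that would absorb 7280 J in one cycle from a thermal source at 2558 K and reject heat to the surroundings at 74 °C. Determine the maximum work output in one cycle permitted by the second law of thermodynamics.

W_max ≈ 6290 J

T_C = 74 °C → 74 + 273.15 = 347.15 K.
The upper bound on efficiency is η_max = 1 − T_C/T_H = 1 − 347.15/2558.00 = 0.8643.
W_max = η_max · Q_H = 0.8643 × 7280 = 6290 J.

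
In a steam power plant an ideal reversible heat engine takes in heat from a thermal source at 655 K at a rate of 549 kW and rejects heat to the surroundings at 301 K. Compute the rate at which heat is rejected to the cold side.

η_rev = 1 − T_C/T_H = 1 − 301.00/655.00 = 0.5405.
For a reversible cycle Q_C/Q_H = T_C/T_H, so Q_C = 549 × 301.00/655.00 = 252.3 kW.

Q̇_C ≈ 252.3 kW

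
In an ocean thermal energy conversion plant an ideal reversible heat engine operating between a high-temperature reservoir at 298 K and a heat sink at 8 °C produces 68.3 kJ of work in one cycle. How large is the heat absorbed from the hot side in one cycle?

Q_H ≈ 1210 kJ

T_C = 8 °C → 8 + 273.15 = 281.15 K.
For a reversible engine, η = 1 − T_C/T_H = 1 − 281.15/298.00 = 0.0565.
Q_H = W/η = 68.3/0.0565 = 1210 kJ.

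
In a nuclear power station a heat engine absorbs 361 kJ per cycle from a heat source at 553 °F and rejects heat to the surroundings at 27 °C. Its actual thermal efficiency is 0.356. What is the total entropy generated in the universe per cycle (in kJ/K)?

T_H = 553 °F → (553 − 32) × 5/9 = 289.44 °C = 562.59 K.
T_C = 27 °C → 27 + 273.15 = 300.15 K.
W = η·Q_H = 0.356 × 361 = 128.5 kJ, so Q_C = Q_H − W = 232.5 kJ.
Reservoir entropy changes: ΔS_H = −Q_H/T_H = −361/562.59 = -0.6417 kJ/K and ΔS_C = +Q_C/T_C = 232.5/300.15 = 0.7746 kJ/K.
ΔS_univ = −Q_H/T_H + Q_C/T_C = 0.133 kJ/K (> 0, since η = 0.356 < η_Carnot = 0.466).

ΔS_univ ≈ 0.133 kJ/K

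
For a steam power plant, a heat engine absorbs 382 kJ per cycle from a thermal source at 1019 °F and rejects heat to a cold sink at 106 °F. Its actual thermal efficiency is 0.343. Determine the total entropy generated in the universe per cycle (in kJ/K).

T_H = 1019 °F → (1019 − 32) × 5/9 = 548.33 °C = 821.48 K.
T_C = 106 °F → (106 − 32) × 5/9 = 41.11 °C = 314.26 K.
W = η·Q_H = 0.343 × 382 = 131.0 kJ, so Q_C = Q_H − W = 251.0 kJ.
Reservoir entropy changes: ΔS_H = −Q_H/T_H = −382/821.48 = -0.4650 kJ/K and ΔS_C = +Q_C/T_C = 251.0/314.26 = 0.7986 kJ/K.
ΔS_univ = −Q_H/T_H + Q_C/T_C = 0.334 kJ/K (> 0, since η = 0.343 < η_Carnot = 0.617).

ΔS_univ ≈ 0.334 kJ/K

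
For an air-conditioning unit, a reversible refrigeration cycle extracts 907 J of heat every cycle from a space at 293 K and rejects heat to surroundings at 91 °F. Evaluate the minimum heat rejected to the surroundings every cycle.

Q_H ≈ 947 J

T_H = 91 °F → (91 − 32) × 5/9 = 32.78 °C = 305.93 K.
For a reversible cycle Q_H/Q_C = T_H/T_C, so Q_H = Q_C·T_H/T_C = 907 × 305.93/293.00 = 947 J.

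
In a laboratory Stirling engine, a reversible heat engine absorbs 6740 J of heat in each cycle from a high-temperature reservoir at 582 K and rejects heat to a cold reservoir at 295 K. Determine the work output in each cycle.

Carnot efficiency: η = 1 − T_C/T_H = 1 − 295.00/582.00 = 0.4931.
W = η·Q_H = 0.4931 × 6740 = 3324 J.

W ≈ 3324 J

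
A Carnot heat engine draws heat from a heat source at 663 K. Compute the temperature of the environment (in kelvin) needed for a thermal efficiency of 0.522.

T_C ≈ 317 K

From η = 1 − T_C/T_H, T_C = T_H·(1 − η) = 663.00 × (1 − 0.522) = 317 K.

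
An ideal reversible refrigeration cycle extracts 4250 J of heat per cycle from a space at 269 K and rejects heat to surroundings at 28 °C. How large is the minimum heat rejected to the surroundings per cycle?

Q_H ≈ 4760 J

T_H = 28 °C → 28 + 273.15 = 301.15 K.
For a reversible cycle Q_H/Q_C = T_H/T_C, so Q_H = Q_C·T_H/T_C = 4250 × 301.15/269.00 = 4760 J.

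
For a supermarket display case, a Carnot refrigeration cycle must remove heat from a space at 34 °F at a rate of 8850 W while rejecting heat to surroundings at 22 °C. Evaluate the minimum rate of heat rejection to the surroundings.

T_H = 22 °C → 22 + 273.15 = 295.15 K.
T_C = 34 °F → (34 − 32) × 5/9 = 1.11 °C = 274.26 K.
For a reversible cycle Q_H/Q_C = T_H/T_C, so Q_H = Q_C·T_H/T_C = 8850 × 295.15/274.26 = 9520 W.

Q̇_H ≈ 9520 W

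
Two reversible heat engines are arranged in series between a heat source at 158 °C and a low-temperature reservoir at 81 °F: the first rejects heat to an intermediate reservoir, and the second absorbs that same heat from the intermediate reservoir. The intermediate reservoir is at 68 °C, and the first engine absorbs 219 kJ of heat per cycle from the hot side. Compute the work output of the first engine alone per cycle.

T_H = 158 °C → 158 + 273.15 = 431.15 K.
T_C = 81 °F → (81 − 32) × 5/9 = 27.22 °C = 300.37 K.
T_m = 68 °C → 68 + 273.15 = 341.15 K.
First-stage efficiency η₁ = 1 − T_m/T_H = 1 − 341.15/431.15 = 0.2087.
W₁ = η₁·Q_H = 0.2087 × 219 = 45.7 kJ.

W₁ ≈ 45.7 kJ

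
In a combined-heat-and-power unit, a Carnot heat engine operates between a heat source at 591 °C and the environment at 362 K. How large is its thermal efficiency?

T_H = 591 °C → 591 + 273.15 = 864.15 K.
For a reversible engine, η = 1 − T_C/T_H = 1 − 362.00/864.15 = 0.581.

η ≈ 0.581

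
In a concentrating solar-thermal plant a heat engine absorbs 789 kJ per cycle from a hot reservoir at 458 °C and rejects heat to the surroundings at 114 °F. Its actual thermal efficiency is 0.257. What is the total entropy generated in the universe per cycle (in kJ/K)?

ΔS_univ ≈ 0.760 kJ/K

T_H = 458 °C → 458 + 273.15 = 731.15 K.
T_C = 114 °F → (114 − 32) × 5/9 = 45.56 °C = 318.71 K.
W = η·Q_H = 0.257 × 789 = 202.8 kJ, so Q_C = Q_H − W = 586.2 kJ.
The hot reservoir loses entropy Q_H/T_H = 789/731.15 = 1.079 kJ/K; the cold reservoir gains Q_C/T_C = 586.2/318.71 = 1.839 kJ/K.
ΔS_univ = −Q_H/T_H + Q_C/T_C = 0.760 kJ/K (> 0, since η = 0.257 < η_Carnot = 0.564).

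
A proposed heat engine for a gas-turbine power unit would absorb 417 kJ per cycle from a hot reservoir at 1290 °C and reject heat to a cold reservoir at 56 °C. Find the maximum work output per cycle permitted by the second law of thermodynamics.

W_max ≈ 329.2 kJ

T_H = 1290 °C → 1290 + 273.15 = 1563.15 K.
T_C = 56 °C → 56 + 273.15 = 329.15 K.
The upper bound on efficiency is η_max = 1 − T_C/T_H = 1 − 329.15/1563.15 = 0.7894.
W_max = η_max · Q_H = 0.7894 × 417 = 329.2 kJ.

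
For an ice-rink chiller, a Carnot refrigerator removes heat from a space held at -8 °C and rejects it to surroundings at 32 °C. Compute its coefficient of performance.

T_H = 32 °C → 32 + 273.15 = 305.15 K.
T_C = -8 °C → -8 + 273.15 = 265.15 K.
COP_R = T_C/(T_H − T_C) = 265.15/(305.15 − 265.15) = 6.63.

COP_R ≈ 6.63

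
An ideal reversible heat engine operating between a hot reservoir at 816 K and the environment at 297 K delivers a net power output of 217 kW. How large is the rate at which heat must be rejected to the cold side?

Since the cycle is reversible, η = 1 − T_C/T_H = 1 − 297.00/816.00 = 0.6360.
Since Q_C/Q_H = T_C/T_H and Q_H = W/η, Q_C = W·T_C/(T_H − T_C) = 217 × 297.00/519.00 = 124 kW.

Q̇_C ≈ 124 kW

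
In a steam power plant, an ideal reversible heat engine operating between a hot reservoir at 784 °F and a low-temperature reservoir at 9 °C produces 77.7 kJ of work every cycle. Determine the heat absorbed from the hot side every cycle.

T_H = 784 °F → (784 − 32) × 5/9 = 417.78 °C = 690.93 K.
T_C = 9 °C → 9 + 273.15 = 282.15 K.
For a reversible engine, η = 1 − T_C/T_H = 1 − 282.15/690.93 = 0.5916.
Q_H = W/η = 77.7/0.5916 = 131.3 kJ.

Q_H ≈ 131.3 kJ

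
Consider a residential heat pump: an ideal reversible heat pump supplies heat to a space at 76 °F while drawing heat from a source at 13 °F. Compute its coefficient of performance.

COP_HP ≈ 8.503

T_H = 76 °F → (76 − 32) × 5/9 = 24.44 °C = 297.59 K.
T_C = 13 °F → (13 − 32) × 5/9 = -10.56 °C = 262.59 K.
COP_HP = T_H/(T_H − T_C) = 297.59/(297.59 − 262.59) = 8.503.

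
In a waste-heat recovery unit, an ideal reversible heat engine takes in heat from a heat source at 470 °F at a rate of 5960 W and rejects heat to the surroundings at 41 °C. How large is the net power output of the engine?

Ẇ ≈ 2330 W

T_H = 470 °F → (470 − 32) × 5/9 = 243.33 °C = 516.48 K.
T_C = 41 °C → 41 + 273.15 = 314.15 K.
For a reversible engine, η = 1 − T_C/T_H = 1 − 314.15/516.48 = 0.3918.
W = η·Q_H = 0.3918 × 5960 = 2330 W.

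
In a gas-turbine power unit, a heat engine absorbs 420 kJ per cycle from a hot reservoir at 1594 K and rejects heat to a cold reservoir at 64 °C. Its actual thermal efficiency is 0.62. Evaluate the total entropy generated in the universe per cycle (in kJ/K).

ΔS_univ ≈ 0.210 kJ/K

T_C = 64 °C → 64 + 273.15 = 337.15 K.
W = η·Q_H = 0.62 × 420 = 260.4 kJ, so Q_C = Q_H − W = 159.6 kJ.
The hot reservoir loses entropy Q_H/T_H = 420/1594.00 = 0.2635 kJ/K; the cold reservoir gains Q_C/T_C = 159.6/337.15 = 0.4734 kJ/K.
ΔS_univ = −Q_H/T_H + Q_C/T_C = 0.210 kJ/K (> 0, since η = 0.62 < η_Carnot = 0.788).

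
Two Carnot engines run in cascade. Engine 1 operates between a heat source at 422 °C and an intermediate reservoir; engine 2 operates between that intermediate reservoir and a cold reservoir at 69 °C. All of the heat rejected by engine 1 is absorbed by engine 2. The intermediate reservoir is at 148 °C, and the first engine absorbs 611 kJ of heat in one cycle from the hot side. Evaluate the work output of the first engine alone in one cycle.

T_H = 422 °C → 422 + 273.15 = 695.15 K.
T_C = 69 °C → 69 + 273.15 = 342.15 K.
T_m = 148 °C → 148 + 273.15 = 421.15 K.
First-stage efficiency η₁ = 1 − T_m/T_H = 1 − 421.15/695.15 = 0.3942.
W₁ = η₁·Q_H = 0.3942 × 611 = 240.8 kJ.

W₁ ≈ 240.8 kJ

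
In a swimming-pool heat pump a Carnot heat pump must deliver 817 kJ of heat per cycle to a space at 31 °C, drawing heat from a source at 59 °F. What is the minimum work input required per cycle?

T_H = 31 °C → 31 + 273.15 = 304.15 K.
T_C = 59 °F → (59 − 32) × 5/9 = 15.00 °C = 288.15 K.
For a reversible heat pump, COP_HP = T_H/(T_H − T_C) = 304.15/16.00 = 19.0094.
W = Q_H/COP_HP = 817/19.0094 = 43.0 kJ.

W_in ≈ 43.0 kJ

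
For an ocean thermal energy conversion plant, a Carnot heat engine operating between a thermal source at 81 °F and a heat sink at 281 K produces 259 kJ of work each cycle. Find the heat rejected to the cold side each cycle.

T_H = 81 °F → (81 − 32) × 5/9 = 27.22 °C = 300.37 K.
Since the cycle is reversible, η = 1 − T_C/T_H = 1 − 281.00/300.37 = 0.0645.
Since Q_C/Q_H = T_C/T_H and Q_H = W/η, Q_C = W·T_C/(T_H − T_C) = 259 × 281.00/19.37 = 3760 kJ.

Q_C ≈ 3760 kJ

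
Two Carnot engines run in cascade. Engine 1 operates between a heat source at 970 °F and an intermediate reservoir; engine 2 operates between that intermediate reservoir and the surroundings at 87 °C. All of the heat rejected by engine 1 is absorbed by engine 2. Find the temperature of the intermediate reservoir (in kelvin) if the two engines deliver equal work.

T_H = 970 °F → (970 − 32) × 5/9 = 521.11 °C = 794.26 K.
T_C = 87 °C → 87 + 273.15 = 360.15 K.
For reversible stages Q_m = Q_H·(T_m/T_H). Setting W₁ = Q_H(1 − T_m/T_H) equal to W₂ = Q_m(1 − T_C/T_m) = Q_H·(T_m − T_C)/T_H gives T_H − T_m = T_m − T_C, so T_m = (T_H + T_C)/2 = (794.26 + 360.15)/2 = 577.2 K.

T_m ≈ 577.2 K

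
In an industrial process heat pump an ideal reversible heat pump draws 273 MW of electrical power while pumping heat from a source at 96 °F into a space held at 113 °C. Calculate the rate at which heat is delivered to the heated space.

T_H = 113 °C → 113 + 273.15 = 386.15 K.
T_C = 96 °F → (96 − 32) × 5/9 = 35.56 °C = 308.71 K.
COP_HP = T_H/(T_H − T_C) = 386.15/77.44 = 4.9862.
Q_H = COP_HP · W = 4.9862 × 273 = 1360 MW.

Q̇_H ≈ 1360 MW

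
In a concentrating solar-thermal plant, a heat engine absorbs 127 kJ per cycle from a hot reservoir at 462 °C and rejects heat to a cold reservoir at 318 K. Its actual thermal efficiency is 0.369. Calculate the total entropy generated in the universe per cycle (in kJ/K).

ΔS_univ ≈ 0.0792 kJ/K

T_H = 462 °C → 462 + 273.15 = 735.15 K.
W = η·Q_H = 0.369 × 127 = 46.86 kJ, so Q_C = Q_H − W = 80.14 kJ.
Reservoir entropy changes: ΔS_H = −Q_H/T_H = −127/735.15 = -0.1728 kJ/K and ΔS_C = +Q_C/T_C = 80.14/318.00 = 0.2520 kJ/K.
ΔS_univ = −Q_H/T_H + Q_C/T_C = 0.0792 kJ/K (> 0, since η = 0.369 < η_Carnot = 0.567).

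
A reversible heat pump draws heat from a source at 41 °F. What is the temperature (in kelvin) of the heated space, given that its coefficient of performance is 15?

T_C = 41 °F → (41 − 32) × 5/9 = 5.00 °C = 278.15 K.
COP_HP = T_H/(T_H − T_C) ⇒ T_H = T_C·COP_HP/(COP_HP − 1) = 278.15 × 15/(15 − 1) = 298.0 K.

T_H ≈ 298.0 K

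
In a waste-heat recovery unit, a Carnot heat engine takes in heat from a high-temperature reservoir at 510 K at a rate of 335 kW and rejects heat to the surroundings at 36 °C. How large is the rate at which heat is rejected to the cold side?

T_C = 36 °C → 36 + 273.15 = 309.15 K.
η_rev = 1 − T_C/T_H = 1 − 309.15/510.00 = 0.3938.
For a reversible cycle Q_C/Q_H = T_C/T_H, so Q_C = 335 × 309.15/510.00 = 203 kW.

Q̇_C ≈ 203 kW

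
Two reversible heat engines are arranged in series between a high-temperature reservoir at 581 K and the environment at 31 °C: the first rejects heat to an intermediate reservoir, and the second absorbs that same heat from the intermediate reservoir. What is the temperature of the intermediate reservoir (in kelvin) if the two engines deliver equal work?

T_C = 31 °C → 31 + 273.15 = 304.15 K.
For reversible stages Q_m = Q_H·(T_m/T_H). Setting W₁ = Q_H(1 − T_m/T_H) equal to W₂ = Q_m(1 − T_C/T_m) = Q_H·(T_m − T_C)/T_H gives T_H − T_m = T_m − T_C, so T_m = (T_H + T_C)/2 = (581.00 + 304.15)/2 = 443 K.

T_m ≈ 443 K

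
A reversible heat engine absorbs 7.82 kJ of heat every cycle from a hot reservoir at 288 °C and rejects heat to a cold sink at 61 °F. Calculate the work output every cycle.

T_H = 288 °C → 288 + 273.15 = 561.15 K.
T_C = 61 °F → (61 − 32) × 5/9 = 16.11 °C = 289.26 K.
η_rev = 1 − T_C/T_H = 1 − 289.26/561.15 = 0.4845.
W = η·Q_H = 0.4845 × 7.82 = 3.79 kJ.

W ≈ 3.79 kJ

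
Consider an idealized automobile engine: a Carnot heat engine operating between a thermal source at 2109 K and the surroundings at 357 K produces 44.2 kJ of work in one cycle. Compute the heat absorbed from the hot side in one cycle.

Q_H ≈ 53.2 kJ

For a reversible engine, η = 1 − T_C/T_H = 1 − 357.00/2109.00 = 0.8307.
Q_H = W/η = 44.2/0.8307 = 53.2 kJ.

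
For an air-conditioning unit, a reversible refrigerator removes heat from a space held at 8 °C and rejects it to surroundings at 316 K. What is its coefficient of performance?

COP_R ≈ 8.07

T_C = 8 °C → 8 + 273.15 = 281.15 K.
COP_R = T_C/(T_H − T_C) = 281.15/(316.00 − 281.15) = 8.07.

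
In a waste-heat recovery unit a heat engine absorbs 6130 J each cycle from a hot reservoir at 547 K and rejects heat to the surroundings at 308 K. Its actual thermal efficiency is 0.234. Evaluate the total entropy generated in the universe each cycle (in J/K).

W = η·Q_H = 0.234 × 6130 = 1434 J, so Q_C = Q_H − W = 4696 J.
The hot reservoir loses entropy Q_H/T_H = 6130/547.00 = 11.21 J/K; the cold reservoir gains Q_C/T_C = 4696/308.00 = 15.25 J/K.
ΔS_univ = −Q_H/T_H + Q_C/T_C = 4.039 J/K (> 0, since η = 0.234 < η_Carnot = 0.437).

ΔS_univ ≈ 4.039 J/K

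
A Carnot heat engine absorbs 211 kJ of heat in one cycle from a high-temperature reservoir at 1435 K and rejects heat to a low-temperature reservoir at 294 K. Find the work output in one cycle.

η_rev = 1 − T_C/T_H = 1 − 294.00/1435.00 = 0.7951.
W = η·Q_H = 0.7951 × 211 = 168 kJ.

W ≈ 168 kJ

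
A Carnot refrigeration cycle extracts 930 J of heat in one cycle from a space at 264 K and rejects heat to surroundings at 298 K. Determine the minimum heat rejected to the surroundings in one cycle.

Q_H ≈ 1050 J

For a reversible cycle Q_H/Q_C = T_H/T_C, so Q_H = Q_C·T_H/T_C = 930 × 298.00/264.00 = 1050 J.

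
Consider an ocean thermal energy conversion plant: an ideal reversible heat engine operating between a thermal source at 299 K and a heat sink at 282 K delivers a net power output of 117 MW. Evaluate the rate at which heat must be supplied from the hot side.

The Carnot efficiency is η = 1 − T_C/T_H = 1 − 282.00/299.00 = 0.0569.
Q_H = W/η = 117/0.0569 = 2058 MW.

Q̇_H ≈ 2058 MW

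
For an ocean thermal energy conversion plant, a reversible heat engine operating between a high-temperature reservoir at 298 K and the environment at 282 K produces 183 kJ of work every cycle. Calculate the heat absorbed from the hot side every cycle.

Carnot efficiency: η = 1 − T_C/T_H = 1 − 282.00/298.00 = 0.0537.
Q_H = W/η = 183/0.0537 = 3410 kJ.

Q_H ≈ 3410 kJ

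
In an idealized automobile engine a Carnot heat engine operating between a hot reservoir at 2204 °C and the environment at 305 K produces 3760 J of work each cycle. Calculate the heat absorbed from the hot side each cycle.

T_H = 2204 °C → 2204 + 273.15 = 2477.15 K.
For a reversible engine, η = 1 − T_C/T_H = 1 − 305.00/2477.15 = 0.8769.
Q_H = W/η = 3760/0.8769 = 4288 J.

Q_H ≈ 4288 J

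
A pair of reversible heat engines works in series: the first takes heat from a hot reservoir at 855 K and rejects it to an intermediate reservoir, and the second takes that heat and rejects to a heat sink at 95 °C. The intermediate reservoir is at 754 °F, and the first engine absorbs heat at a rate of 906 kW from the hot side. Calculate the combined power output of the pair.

Ẇ_total ≈ 516 kW

T_C = 95 °C → 95 + 273.15 = 368.15 K.
Two reversible stages in series are equivalent to a single Carnot engine between T_H and T_C, so η_total = 1 − T_C/T_H = 1 − 368.15/855.00 = 0.5694.
W_total = η_total · Q_H = 0.5694 × 906 = 516 kW.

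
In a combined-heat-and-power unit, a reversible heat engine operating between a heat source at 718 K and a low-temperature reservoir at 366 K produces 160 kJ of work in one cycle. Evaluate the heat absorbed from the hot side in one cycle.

Carnot efficiency: η = 1 − T_C/T_H = 1 − 366.00/718.00 = 0.4903.
Q_H = W/η = 160/0.4903 = 326.4 kJ.

Q_H ≈ 326.4 kJ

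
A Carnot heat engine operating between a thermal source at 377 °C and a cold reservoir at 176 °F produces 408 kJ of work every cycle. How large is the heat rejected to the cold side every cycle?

Q_C ≈ 485.1 kJ

T_H = 377 °C → 377 + 273.15 = 650.15 K.
T_C = 176 °F → (176 − 32) × 5/9 = 80.00 °C = 353.15 K.
For a reversible engine, η = 1 − T_C/T_H = 1 − 353.15/650.15 = 0.4568.
Since Q_C/Q_H = T_C/T_H and Q_H = W/η, Q_C = W·T_C/(T_H − T_C) = 408 × 353.15/297.00 = 485.1 kJ.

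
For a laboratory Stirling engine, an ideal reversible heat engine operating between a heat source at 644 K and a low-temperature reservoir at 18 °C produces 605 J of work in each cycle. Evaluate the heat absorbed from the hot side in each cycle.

Q_H ≈ 1104 J

T_C = 18 °C → 18 + 273.15 = 291.15 K.
Carnot efficiency: η = 1 − T_C/T_H = 1 − 291.15/644.00 = 0.5479.
Q_H = W/η = 605/0.5479 = 1104 J.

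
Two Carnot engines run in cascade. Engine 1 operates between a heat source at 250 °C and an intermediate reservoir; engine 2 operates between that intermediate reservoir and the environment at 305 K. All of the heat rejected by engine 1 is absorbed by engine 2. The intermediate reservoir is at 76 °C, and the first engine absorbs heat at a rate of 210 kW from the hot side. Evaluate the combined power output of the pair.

Ẇ_total ≈ 87.6 kW

T_H = 250 °C → 250 + 273.15 = 523.15 K.
Two reversible stages in series are equivalent to a single Carnot engine between T_H and T_C, so η_total = 1 − T_C/T_H = 1 − 305.00/523.15 = 0.4170.
W_total = η_total · Q_H = 0.4170 × 210 = 87.6 kW.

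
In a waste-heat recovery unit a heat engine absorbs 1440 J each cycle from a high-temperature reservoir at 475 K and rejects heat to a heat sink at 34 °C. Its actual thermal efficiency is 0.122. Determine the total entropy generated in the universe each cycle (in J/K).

T_C = 34 °C → 34 + 273.15 = 307.15 K.
W = η·Q_H = 0.122 × 1440 = 175.7 J, so Q_C = Q_H − W = 1264 J.
Reservoir entropy changes: ΔS_H = −Q_H/T_H = −1440/475.00 = -3.032 J/K and ΔS_C = +Q_C/T_C = 1264/307.15 = 4.116 J/K.
ΔS_univ = −Q_H/T_H + Q_C/T_C = 1.08 J/K (> 0, since η = 0.122 < η_Carnot = 0.353).

ΔS_univ ≈ 1.08 J/K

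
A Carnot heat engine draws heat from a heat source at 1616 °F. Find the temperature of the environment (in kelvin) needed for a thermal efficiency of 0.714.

T_H = 1616 °F → (1616 − 32) × 5/9 = 880.00 °C = 1153.15 K.
From η = 1 − T_C/T_H, T_C = T_H·(1 − η) = 1153.15 × (1 − 0.714) = 329.8 K.

T_C ≈ 329.8 K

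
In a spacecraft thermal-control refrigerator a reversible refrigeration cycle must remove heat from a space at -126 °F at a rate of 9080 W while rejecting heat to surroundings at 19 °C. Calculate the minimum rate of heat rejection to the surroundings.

Q̇_H ≈ 14310 W

T_H = 19 °C → 19 + 273.15 = 292.15 K.
T_C = -126 °F → (-126 − 32) × 5/9 = -87.78 °C = 185.37 K.
For a reversible cycle Q_H/Q_C = T_H/T_C, so Q_H = Q_C·T_H/T_C = 9080 × 292.15/185.37 = 14310 W.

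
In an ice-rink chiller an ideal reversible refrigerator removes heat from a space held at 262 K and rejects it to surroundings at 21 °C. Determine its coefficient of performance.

T_H = 21 °C → 21 + 273.15 = 294.15 K.
The reversible coefficient of performance is COP_R = T_C/(T_H − T_C) = 262.00/(294.15 − 262.00) = 8.149.

COP_R ≈ 8.149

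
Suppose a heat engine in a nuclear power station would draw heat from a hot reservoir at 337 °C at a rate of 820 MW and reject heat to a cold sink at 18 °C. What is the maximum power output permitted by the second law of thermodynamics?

T_H = 337 °C → 337 + 273.15 = 610.15 K.
T_C = 18 °C → 18 + 273.15 = 291.15 K.
The upper bound on efficiency is η_max = 1 − T_C/T_H = 1 − 291.15/610.15 = 0.5228.
W_max = η_max · Q_H = 0.5228 × 820 = 429 MW.

Ẇ_max ≈ 429 MW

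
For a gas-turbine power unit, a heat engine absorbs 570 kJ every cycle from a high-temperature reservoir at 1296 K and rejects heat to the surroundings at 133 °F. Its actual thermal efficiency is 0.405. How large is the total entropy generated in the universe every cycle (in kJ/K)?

T_C = 133 °F → (133 − 32) × 5/9 = 56.11 °C = 329.26 K.
W = η·Q_H = 0.405 × 570 = 230.9 kJ, so Q_C = Q_H − W = 339.1 kJ.
Reservoir entropy changes: ΔS_H = −Q_H/T_H = −570/1296.00 = -0.4398 kJ/K and ΔS_C = +Q_C/T_C = 339.1/329.26 = 1.030 kJ/K.
ΔS_univ = −Q_H/T_H + Q_C/T_C = 0.590 kJ/K (> 0, since η = 0.405 < η_Carnot = 0.746).

ΔS_univ ≈ 0.590 kJ/K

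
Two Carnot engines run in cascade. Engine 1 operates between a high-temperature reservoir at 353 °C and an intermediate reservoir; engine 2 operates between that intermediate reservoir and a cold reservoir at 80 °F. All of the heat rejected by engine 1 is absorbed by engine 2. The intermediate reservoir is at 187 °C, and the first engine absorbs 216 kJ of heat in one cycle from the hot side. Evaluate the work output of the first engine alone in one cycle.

W₁ ≈ 57.3 kJ

T_H = 353 °C → 353 + 273.15 = 626.15 K.
T_C = 80 °F → (80 − 32) × 5/9 = 26.67 °C = 299.82 K.
T_m = 187 °C → 187 + 273.15 = 460.15 K.
First-stage efficiency η₁ = 1 − T_m/T_H = 1 − 460.15/626.15 = 0.2651.
W₁ = η₁·Q_H = 0.2651 × 216 = 57.3 kJ.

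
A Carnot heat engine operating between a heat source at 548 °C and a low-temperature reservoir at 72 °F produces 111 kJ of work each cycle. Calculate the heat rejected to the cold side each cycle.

Q_C ≈ 62.36 kJ

T_H = 548 °C → 548 + 273.15 = 821.15 K.
T_C = 72 °F → (72 − 32) × 5/9 = 22.22 °C = 295.37 K.
η_rev = 1 − T_C/T_H = 1 − 295.37/821.15 = 0.6403.
Since Q_C/Q_H = T_C/T_H and Q_H = W/η, Q_C = W·T_C/(T_H − T_C) = 111 × 295.37/525.78 = 62.36 kJ.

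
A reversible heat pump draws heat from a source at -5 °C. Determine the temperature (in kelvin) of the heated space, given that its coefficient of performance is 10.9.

T_C = -5 °C → -5 + 273.15 = 268.15 K.
COP_HP = T_H/(T_H − T_C) ⇒ T_H = T_C·COP_HP/(COP_HP − 1) = 268.15 × 10.9/(10.9 − 1) = 295 K.

T_H ≈ 295 K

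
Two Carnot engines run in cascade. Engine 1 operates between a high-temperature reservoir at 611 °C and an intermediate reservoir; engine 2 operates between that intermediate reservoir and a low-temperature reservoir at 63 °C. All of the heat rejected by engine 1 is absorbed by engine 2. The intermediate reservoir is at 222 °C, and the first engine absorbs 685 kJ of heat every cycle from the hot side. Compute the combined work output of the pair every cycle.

T_H = 611 °C → 611 + 273.15 = 884.15 K.
T_C = 63 °C → 63 + 273.15 = 336.15 K.
Two reversible stages in series are equivalent to a single Carnot engine between T_H and T_C, so η_total = 1 − T_C/T_H = 1 − 336.15/884.15 = 0.6198.
W_total = η_total · Q_H = 0.6198 × 685 = 425 kJ.

W_total ≈ 425 kJ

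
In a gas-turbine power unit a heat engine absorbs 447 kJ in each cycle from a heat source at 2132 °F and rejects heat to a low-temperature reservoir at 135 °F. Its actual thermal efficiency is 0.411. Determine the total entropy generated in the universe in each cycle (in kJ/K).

T_H = 2132 °F → (2132 − 32) × 5/9 = 1166.67 °C = 1439.82 K.
T_C = 135 °F → (135 − 32) × 5/9 = 57.22 °C = 330.37 K.
W = η·Q_H = 0.411 × 447 = 183.7 kJ, so Q_C = Q_H − W = 263.3 kJ.
Entropy balance on the reservoirs: −Q_H/T_H = -0.3105 kJ/K, +Q_C/T_C = 0.7969 kJ/K.
ΔS_univ = −Q_H/T_H + Q_C/T_C = 0.486 kJ/K (> 0, since η = 0.411 < η_Carnot = 0.771).

ΔS_univ ≈ 0.486 kJ/K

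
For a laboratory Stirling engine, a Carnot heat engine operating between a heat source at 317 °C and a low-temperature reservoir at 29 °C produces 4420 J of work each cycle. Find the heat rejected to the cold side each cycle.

Q_C ≈ 4640 J

T_H = 317 °C → 317 + 273.15 = 590.15 K.
T_C = 29 °C → 29 + 273.15 = 302.15 K.
η_rev = 1 − T_C/T_H = 1 − 302.15/590.15 = 0.4880.
Since Q_C/Q_H = T_C/T_H and Q_H = W/η, Q_C = W·T_C/(T_H − T_C) = 4420 × 302.15/288.00 = 4640 J.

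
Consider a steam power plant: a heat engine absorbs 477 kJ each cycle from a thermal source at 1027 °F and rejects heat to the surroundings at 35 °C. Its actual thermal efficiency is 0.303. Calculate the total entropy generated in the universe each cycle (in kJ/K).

T_H = 1027 °F → (1027 − 32) × 5/9 = 552.78 °C = 825.93 K.
T_C = 35 °C → 35 + 273.15 = 308.15 K.
W = η·Q_H = 0.303 × 477 = 144.5 kJ, so Q_C = Q_H − W = 332.5 kJ.
Reservoir entropy changes: ΔS_H = −Q_H/T_H = −477/825.93 = -0.5775 kJ/K and ΔS_C = +Q_C/T_C = 332.5/308.15 = 1.079 kJ/K.
ΔS_univ = −Q_H/T_H + Q_C/T_C = 0.5014 kJ/K (> 0, since η = 0.303 < η_Carnot = 0.627).

ΔS_univ ≈ 0.5014 kJ/K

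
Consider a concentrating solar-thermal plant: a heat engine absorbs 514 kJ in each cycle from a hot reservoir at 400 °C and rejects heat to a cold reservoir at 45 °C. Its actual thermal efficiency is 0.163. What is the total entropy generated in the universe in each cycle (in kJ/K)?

T_H = 400 °C → 400 + 273.15 = 673.15 K.
T_C = 45 °C → 45 + 273.15 = 318.15 K.
W = η·Q_H = 0.163 × 514 = 83.78 kJ, so Q_C = Q_H − W = 430.2 kJ.
The hot reservoir loses entropy Q_H/T_H = 514/673.15 = 0.7636 kJ/K; the cold reservoir gains Q_C/T_C = 430.2/318.15 = 1.352 kJ/K.
ΔS_univ = −Q_H/T_H + Q_C/T_C = 0.589 kJ/K (> 0, since η = 0.163 < η_Carnot = 0.527).

ΔS_univ ≈ 0.589 kJ/K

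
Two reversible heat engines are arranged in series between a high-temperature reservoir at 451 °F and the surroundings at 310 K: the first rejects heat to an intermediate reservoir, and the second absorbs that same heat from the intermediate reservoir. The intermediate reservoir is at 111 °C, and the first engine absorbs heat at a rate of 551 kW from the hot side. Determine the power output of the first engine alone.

Ẇ₁ ≈ 133 kW

T_H = 451 °F → (451 − 32) × 5/9 = 232.78 °C = 505.93 K.
T_m = 111 °C → 111 + 273.15 = 384.15 K.
First-stage efficiency η₁ = 1 − T_m/T_H = 1 − 384.15/505.93 = 0.2407.
W₁ = η₁·Q_H = 0.2407 × 551 = 133 kW.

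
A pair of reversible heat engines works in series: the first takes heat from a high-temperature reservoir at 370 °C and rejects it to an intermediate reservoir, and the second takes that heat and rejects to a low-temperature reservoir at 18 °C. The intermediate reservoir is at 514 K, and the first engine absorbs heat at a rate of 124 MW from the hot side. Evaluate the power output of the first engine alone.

Ẇ₁ ≈ 24.9 MW

T_H = 370 °C → 370 + 273.15 = 643.15 K.
T_C = 18 °C → 18 + 273.15 = 291.15 K.
First-stage efficiency η₁ = 1 − T_m/T_H = 1 − 514.00/643.15 = 0.2008.
W₁ = η₁·Q_H = 0.2008 × 124 = 24.9 MW.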